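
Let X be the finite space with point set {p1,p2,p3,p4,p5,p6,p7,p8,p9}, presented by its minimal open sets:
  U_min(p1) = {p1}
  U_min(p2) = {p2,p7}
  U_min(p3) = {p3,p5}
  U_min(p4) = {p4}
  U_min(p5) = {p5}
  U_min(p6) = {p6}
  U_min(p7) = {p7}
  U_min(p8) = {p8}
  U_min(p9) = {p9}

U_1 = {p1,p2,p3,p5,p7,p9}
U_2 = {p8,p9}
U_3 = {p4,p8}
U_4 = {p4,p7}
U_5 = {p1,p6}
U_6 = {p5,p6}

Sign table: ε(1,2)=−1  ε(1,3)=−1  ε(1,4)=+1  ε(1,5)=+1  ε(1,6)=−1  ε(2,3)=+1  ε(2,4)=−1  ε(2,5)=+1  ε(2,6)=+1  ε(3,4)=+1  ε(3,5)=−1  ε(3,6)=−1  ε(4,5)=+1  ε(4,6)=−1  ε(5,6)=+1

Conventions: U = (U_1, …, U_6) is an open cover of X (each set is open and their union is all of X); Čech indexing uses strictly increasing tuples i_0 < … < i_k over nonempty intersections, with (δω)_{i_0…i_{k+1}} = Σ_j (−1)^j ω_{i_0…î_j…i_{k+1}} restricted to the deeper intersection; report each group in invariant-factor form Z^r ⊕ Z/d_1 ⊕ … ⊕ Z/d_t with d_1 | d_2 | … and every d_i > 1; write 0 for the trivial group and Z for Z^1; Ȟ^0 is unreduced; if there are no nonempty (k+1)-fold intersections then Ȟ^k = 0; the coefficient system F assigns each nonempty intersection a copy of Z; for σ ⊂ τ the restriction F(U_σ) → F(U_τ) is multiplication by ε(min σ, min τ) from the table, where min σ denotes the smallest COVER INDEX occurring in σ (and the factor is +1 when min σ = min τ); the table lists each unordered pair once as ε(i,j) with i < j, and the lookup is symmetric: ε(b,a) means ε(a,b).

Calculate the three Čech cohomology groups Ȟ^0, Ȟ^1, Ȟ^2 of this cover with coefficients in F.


Ȟ^0 ≅ 0, Ȟ^1 ≅ Z ⊕ Z/2, Ȟ^2 ≅ 0

nerve simplices:
  U12={p9} U14={p7} U15={p1} U16={p5} U23={p8} U34={p4} U56={p6}
C dims 6,7; δ0: rk 6, SNF 1^5·2
degree 0: 6−6−0 = 0 → Ȟ^0 ≅ 0
degree 1: 7−0−6 = 1 plus torsion [2] → Ȟ^1 ≅ Z ⊕ Z/2
degree 2: 0−0−0 = 0 → Ȟ^2 ≅ 0


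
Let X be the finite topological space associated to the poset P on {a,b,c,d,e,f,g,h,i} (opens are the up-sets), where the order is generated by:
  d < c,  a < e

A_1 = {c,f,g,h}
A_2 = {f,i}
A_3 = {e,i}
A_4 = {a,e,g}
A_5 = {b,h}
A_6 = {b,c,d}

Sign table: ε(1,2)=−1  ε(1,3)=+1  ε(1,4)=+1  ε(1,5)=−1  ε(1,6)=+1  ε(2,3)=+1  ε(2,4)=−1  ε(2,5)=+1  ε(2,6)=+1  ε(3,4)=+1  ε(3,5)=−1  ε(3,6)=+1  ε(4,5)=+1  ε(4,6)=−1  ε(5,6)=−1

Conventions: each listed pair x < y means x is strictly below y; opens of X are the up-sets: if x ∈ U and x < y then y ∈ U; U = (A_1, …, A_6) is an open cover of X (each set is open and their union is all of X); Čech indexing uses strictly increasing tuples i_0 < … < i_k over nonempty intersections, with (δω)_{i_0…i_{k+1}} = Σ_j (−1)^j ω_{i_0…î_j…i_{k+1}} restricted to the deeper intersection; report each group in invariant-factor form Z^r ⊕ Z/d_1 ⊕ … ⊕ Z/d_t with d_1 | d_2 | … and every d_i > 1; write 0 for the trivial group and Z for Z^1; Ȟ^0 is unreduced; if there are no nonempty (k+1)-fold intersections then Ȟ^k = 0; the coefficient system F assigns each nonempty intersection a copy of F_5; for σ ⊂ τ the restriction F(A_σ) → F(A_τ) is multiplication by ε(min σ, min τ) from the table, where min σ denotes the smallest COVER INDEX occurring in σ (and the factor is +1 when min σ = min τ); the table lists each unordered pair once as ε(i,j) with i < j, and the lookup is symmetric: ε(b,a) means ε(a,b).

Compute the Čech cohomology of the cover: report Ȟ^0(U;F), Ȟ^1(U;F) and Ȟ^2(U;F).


Ȟ^0 ≅ 0; Ȟ^1 ≅ Z/5; Ȟ^2 ≅ 0

intersection data:
  A12={f} A14={g} A15={h} A16={c} A23={i} A34={e} A56={b}
C dims 6,7; δ0: rk_F5 6
Ȟ^0 = (6 − 6) − 0 = 0, so Ȟ^0 ≅ 0
Ȟ^1 = (7 − 0) − 6 = 1, so Ȟ^1 ≅ Z/5
Ȟ^2 = (0 − 0) − 0 = 0, so Ȟ^2 ≅ 0


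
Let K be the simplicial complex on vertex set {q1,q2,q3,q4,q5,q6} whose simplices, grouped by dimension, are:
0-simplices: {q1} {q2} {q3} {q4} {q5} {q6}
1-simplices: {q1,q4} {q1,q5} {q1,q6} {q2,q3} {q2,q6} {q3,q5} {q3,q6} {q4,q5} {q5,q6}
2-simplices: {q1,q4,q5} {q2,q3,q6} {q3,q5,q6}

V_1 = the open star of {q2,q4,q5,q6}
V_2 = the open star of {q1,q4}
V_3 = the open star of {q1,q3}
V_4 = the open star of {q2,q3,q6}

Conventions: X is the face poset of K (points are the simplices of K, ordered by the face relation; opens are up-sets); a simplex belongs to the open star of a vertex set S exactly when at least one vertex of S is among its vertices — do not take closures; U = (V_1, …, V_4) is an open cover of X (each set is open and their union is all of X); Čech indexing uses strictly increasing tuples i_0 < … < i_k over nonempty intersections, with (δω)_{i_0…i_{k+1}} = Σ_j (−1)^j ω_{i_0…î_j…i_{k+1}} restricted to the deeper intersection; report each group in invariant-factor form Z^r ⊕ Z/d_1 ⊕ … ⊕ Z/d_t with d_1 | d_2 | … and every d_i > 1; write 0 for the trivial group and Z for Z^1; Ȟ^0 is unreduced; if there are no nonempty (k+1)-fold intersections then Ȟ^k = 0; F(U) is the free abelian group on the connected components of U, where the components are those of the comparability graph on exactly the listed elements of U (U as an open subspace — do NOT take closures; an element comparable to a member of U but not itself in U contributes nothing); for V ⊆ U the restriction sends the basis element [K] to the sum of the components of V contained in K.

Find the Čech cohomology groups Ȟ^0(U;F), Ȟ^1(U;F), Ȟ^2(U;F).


cover nerve:
  V1={{q2},{q4},{q5},{q6},{q1,q4},{q1,q5},{q1,q6},{q2,q3},{q2,q6},{q3,q5},{q3,q6},{q4,q5},{q5,q6},{q1,q4,q5},{q2,q3,q6},{q3,q5,q6}} V2={{q1},{q4},{q1,q4},{q1,q5},{q1,q6},{q4,q5},{q1,q4,q5}} V3={{q1},{q3},{q1,q4},{q1,q5},{q1,q6},{q2,q3},{q3,q5},{q3,q6},{q1,q4,q5},{q2,q3,q6},{q3,q5,q6}} V4={{q2},{q3},{q6},{q1,q6},{q2,q3},{q2,q6},{q3,q5},{q3,q6},{q5,q6},{q2,q3,q6},{q3,q5,q6}}
  V12={{q4},{q1,q4},{q1,q5},{q1,q6},{q4,q5},{q1,q4,q5}} V13={{q1,q4},{q1,q5},{q1,q6},{q2,q3},{q3,q5},{q3,q6},{q1,q4,q5},{q2,q3,q6},{q3,q5,q6}} V14={{q2},{q6},{q1,q6},{q2,q3},{q2,q6},{q3,q5},{q3,q6},{q5,q6},{q2,q3,q6},{q3,q5,q6}} V23={{q1},{q1,q4},{q1,q5},{q1,q6},{q1,q4,q5}} V24={{q1,q6}} V34={{q3},{q1,q6},{q2,q3},{q3,q5},{q3,q6},{q2,q3,q6},{q3,q5,q6}}
  V123={{q1,q4},{q1,q5},{q1,q6},{q1,q4,q5}} V124={{q1,q6}} V134={{q1,q6},{q2,q3},{q3,q5},{q3,q6},{q2,q3,q6},{q3,q5,q6}} V234={{q1,q6}}
  V1234={{q1,q6}}
components per intersection:
  V1: {{q2},{q4},{q5},{q6},{q1,q4},{q1,q5},{q1,q6},{q2,q3},{q2,q6},{q3,q5},{q3,q6},{q4,q5},{q5,q6},{q1,q4,q5},{q2,q3,q6},{q3,q5,q6}}
  V2: {{q1},{q4},{q1,q4},{q1,q5},{q1,q6},{q4,q5},{q1,q4,q5}}
  V3: {{q1},{q1,q4},{q1,q5},{q1,q6},{q1,q4,q5}} {{q3},{q2,q3},{q3,q5},{q3,q6},{q2,q3,q6},{q3,q5,q6}}
  V4: {{q2},{q3},{q6},{q1,q6},{q2,q3},{q2,q6},{q3,q5},{q3,q6},{q5,q6},{q2,q3,q6},{q3,q5,q6}}
  V12: {{q4},{q1,q4},{q1,q5},{q4,q5},{q1,q4,q5}} {{q1,q6}}
  V13: {{q1,q4},{q1,q5},{q1,q4,q5}} {{q1,q6}} {{q2,q3},{q3,q5},{q3,q6},{q2,q3,q6},{q3,q5,q6}}
  V14: {{q2},{q6},{q1,q6},{q2,q3},{q2,q6},{q3,q5},{q3,q6},{q5,q6},{q2,q3,q6},{q3,q5,q6}}
  V23: {{q1},{q1,q4},{q1,q5},{q1,q6},{q1,q4,q5}}
  V24: {{q1,q6}}
  V34: {{q3},{q2,q3},{q3,q5},{q3,q6},{q2,q3,q6},{q3,q5,q6}} {{q1,q6}}
  V123: {{q1,q4},{q1,q5},{q1,q4,q5}} {{q1,q6}}
  V124: {{q1,q6}}
  V134: {{q1,q6}} {{q2,q3},{q3,q5},{q3,q6},{q2,q3,q6},{q3,q5,q6}}
  V234: {{q1,q6}}
  V1234: {{q1,q6}}
C dims 5,10,6,1; δ0: rk 4, SNF 1^4; δ1: rk 5, SNF 1^5; δ2: rk 1, SNF 1^1
Ȟ^0: (5−4)−0=1 ⇒ Z
Ȟ^1: (10−5)−4=1 ⇒ Z
Ȟ^2: (6−1)−5=0 ⇒ 0

Ȟ^0 ≅ Z; Ȟ^1 ≅ Z; Ȟ^2 ≅ 0


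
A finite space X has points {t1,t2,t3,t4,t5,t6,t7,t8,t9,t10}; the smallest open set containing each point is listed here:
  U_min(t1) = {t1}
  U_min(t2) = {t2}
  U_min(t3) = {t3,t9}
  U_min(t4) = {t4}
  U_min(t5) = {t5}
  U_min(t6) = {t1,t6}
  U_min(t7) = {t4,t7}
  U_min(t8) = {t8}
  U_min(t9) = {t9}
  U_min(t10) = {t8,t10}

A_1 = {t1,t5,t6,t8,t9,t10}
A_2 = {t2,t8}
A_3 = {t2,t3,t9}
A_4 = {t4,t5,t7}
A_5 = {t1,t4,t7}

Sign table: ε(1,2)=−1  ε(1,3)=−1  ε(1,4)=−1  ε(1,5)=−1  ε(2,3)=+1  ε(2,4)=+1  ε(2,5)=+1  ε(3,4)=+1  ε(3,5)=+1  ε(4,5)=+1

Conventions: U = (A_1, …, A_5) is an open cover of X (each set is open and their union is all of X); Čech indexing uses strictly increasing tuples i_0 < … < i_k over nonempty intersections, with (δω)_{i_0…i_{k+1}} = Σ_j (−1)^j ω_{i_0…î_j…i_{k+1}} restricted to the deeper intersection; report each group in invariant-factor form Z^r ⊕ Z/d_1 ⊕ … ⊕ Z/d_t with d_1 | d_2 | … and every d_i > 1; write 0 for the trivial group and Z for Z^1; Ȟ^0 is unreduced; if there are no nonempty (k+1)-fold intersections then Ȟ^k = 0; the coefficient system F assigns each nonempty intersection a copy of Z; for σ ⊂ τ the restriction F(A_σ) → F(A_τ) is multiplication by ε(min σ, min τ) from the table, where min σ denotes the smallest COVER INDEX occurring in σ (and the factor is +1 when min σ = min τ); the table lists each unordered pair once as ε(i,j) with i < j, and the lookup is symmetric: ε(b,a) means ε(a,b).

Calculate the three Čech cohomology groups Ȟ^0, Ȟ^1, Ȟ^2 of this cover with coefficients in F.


intersection data:
  A12={t8} A13={t9} A14={t5} A15={t1} A23={t2} A45={t4,t7}
C dims 5,6; δ0: rk 4, SNF 1^4
Ȟ^0 = (5 − 4) − 0 = 1, so Ȟ^0 ≅ Z
Ȟ^1 = (6 − 0) − 4 = 2, so Ȟ^1 ≅ Z^2
Ȟ^2 = (0 − 0) − 0 = 0, so Ȟ^2 ≅ 0

Ȟ^0 ≅ Z; Ȟ^1 ≅ Z^2; Ȟ^2 ≅ 0


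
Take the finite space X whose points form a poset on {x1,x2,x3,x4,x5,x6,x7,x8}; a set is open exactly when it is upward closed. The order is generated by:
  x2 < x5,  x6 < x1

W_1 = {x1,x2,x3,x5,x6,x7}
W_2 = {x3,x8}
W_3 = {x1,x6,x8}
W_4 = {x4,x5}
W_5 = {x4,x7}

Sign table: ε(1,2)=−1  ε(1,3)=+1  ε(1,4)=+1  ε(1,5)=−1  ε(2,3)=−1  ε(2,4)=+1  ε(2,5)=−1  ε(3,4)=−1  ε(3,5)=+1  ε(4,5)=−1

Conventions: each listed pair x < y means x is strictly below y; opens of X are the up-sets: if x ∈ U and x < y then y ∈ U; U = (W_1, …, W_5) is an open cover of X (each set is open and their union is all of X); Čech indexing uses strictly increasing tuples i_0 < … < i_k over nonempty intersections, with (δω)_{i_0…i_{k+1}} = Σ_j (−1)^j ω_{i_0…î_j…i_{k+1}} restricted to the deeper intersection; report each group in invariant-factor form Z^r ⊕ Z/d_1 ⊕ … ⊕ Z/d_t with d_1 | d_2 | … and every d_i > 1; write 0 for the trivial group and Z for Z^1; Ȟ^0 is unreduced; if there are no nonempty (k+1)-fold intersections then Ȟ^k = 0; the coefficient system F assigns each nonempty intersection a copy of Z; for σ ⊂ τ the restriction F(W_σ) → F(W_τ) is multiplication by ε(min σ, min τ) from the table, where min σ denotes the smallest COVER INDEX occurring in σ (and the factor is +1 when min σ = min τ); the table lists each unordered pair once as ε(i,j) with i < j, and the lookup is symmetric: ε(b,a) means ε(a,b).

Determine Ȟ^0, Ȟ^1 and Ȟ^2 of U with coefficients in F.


Ȟ^0 = Z,  Ȟ^1 = Z^2,  Ȟ^2 = 0

intersection data:
  W12={x3} W13={x1,x6} W14={x5} W15={x7} W23={x8} W45={x4}
C dims 5,6; δ0: rk 4, SNF 1^4
Ȟ^0 = (5 − 4) − 0 = 1, so Ȟ^0 ≅ Z
Ȟ^1 = (6 − 0) − 4 = 2, so Ȟ^1 ≅ Z^2
Ȟ^2 = (0 − 0) − 0 = 0, so Ȟ^2 ≅ 0


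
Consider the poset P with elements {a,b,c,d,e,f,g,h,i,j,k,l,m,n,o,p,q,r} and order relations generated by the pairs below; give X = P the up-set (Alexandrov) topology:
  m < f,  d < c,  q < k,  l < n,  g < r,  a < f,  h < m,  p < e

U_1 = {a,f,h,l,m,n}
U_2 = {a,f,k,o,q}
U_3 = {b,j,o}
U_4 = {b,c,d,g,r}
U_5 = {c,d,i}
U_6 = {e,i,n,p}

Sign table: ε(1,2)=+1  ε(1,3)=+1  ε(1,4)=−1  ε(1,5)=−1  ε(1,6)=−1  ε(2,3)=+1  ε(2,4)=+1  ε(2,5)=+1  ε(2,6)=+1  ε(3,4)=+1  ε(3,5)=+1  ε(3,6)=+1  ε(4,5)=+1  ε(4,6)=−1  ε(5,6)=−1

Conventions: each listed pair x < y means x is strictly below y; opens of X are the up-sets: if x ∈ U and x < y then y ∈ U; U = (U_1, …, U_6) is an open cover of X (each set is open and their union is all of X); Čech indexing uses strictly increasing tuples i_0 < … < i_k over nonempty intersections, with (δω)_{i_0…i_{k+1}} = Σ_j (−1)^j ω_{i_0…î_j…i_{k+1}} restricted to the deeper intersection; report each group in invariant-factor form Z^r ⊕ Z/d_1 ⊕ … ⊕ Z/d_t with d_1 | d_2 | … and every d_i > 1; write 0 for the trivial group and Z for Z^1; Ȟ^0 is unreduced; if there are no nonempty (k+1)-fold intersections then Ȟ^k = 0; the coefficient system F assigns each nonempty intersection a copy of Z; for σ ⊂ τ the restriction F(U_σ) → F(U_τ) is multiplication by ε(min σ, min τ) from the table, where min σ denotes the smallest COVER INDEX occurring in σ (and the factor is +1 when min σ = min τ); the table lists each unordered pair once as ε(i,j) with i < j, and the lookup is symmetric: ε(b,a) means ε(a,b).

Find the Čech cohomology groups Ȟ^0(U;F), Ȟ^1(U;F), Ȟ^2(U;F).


Ȟ^0 = Z; Ȟ^1 = Z; Ȟ^2 = 0

cover nerve:
  U12={a,f} U16={n} U23={o} U34={b} U45={c,d} U56={i}
C dims 6,6; δ0: rk 5, SNF 1^5
Ȟ^0: (6−5)−0=1 ⇒ Z
Ȟ^1: (6−0)−5=1 ⇒ Z
Ȟ^2: (0−0)−0=0 ⇒ 0


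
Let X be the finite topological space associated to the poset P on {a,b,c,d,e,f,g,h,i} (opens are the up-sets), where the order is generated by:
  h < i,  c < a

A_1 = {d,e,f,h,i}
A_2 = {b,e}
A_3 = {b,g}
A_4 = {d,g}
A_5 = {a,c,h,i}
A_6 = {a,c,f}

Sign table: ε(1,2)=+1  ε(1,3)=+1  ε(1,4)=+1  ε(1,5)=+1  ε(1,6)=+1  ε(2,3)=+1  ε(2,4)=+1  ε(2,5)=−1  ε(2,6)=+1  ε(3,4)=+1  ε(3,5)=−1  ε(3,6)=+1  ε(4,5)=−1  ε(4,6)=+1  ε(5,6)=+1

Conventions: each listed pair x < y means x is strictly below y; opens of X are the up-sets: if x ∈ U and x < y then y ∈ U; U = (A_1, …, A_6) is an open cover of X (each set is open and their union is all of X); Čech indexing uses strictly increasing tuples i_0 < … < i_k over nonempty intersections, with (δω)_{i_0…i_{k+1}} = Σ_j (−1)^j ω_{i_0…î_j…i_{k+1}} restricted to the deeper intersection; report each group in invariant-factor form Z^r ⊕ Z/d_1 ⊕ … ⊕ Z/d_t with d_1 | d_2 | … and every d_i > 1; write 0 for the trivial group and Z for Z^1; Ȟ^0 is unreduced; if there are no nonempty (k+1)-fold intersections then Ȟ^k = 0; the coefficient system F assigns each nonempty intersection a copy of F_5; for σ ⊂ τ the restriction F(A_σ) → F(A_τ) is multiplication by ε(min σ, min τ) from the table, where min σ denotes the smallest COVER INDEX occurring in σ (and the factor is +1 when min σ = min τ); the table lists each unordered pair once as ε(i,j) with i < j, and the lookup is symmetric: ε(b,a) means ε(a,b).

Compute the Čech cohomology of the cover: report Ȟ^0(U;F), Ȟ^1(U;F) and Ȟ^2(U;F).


nonempty intersections:
  A12={e} A14={d} A15={h,i} A16={f} A23={b} A34={g} A56={a,c}
C dims 6,7; δ0: rk_F5 5
Ȟ^0: (6−5)−0=1 ⇒ Z/5
Ȟ^1: (7−0)−5=2 ⇒ Z/5 ⊕ Z/5
Ȟ^2: (0−0)−0=0 ⇒ 0

Ȟ^0 = Z/5, Ȟ^1 = Z/5 ⊕ Z/5 and Ȟ^2 = 0


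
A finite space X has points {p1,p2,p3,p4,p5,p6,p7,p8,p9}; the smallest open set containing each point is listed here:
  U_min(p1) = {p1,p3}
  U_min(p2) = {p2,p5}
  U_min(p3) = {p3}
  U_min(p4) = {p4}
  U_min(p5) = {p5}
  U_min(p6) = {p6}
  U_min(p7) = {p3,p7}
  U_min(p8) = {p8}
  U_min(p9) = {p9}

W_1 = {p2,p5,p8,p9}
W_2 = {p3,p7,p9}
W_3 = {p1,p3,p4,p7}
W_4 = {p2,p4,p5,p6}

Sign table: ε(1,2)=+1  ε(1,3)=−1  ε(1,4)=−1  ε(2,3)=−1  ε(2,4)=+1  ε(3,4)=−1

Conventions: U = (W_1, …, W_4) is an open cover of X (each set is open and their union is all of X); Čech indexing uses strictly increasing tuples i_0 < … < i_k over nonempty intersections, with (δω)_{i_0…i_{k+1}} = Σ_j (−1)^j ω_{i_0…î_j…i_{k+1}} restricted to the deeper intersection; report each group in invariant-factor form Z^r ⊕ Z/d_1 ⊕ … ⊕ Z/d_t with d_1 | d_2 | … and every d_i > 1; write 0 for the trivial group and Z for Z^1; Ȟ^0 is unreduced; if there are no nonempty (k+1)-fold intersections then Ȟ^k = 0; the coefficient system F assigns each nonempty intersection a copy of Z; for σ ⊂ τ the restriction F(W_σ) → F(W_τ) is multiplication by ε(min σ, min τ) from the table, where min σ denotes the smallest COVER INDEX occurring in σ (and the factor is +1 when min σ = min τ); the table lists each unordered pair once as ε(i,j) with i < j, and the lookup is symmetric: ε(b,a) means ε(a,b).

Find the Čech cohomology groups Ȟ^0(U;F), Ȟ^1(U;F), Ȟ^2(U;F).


Ȟ^0 ≅ 0,  Ȟ^1 ≅ Z/2,  Ȟ^2 ≅ 0

cover nerve:
  W12={p9} W14={p2,p5} W23={p3,p7} W34={p4}
C dims 4,4; δ0: rk 4, SNF 1^3·2
Ȟ^0: (4−4)−0=0 ⇒ 0
Ȟ^1: (4−0)−4=0 plus torsion [2] ⇒ Z/2
Ȟ^2: (0−0)−0=0 ⇒ 0


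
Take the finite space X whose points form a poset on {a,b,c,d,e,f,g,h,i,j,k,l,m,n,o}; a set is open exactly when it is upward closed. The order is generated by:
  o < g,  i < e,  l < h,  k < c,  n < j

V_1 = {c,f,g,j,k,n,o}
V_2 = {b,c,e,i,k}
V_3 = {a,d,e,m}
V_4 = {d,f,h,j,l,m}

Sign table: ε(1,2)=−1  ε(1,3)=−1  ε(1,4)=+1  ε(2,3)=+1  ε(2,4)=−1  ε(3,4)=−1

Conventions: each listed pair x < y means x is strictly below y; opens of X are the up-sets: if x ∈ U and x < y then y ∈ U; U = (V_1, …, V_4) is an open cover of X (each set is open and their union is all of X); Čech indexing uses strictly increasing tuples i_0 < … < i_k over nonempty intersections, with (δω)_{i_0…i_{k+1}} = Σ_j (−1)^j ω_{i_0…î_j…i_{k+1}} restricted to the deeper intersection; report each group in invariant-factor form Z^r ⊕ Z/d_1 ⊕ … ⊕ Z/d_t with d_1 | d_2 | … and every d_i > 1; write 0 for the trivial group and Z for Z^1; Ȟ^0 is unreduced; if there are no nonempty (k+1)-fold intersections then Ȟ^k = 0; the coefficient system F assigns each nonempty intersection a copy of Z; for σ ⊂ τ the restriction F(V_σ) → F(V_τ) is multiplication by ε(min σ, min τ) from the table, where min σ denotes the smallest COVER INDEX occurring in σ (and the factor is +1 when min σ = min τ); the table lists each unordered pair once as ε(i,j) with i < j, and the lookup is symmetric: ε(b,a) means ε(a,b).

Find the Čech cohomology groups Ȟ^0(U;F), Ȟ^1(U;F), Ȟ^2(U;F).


Ȟ^0 = Z; Ȟ^1 = Z; Ȟ^2 = 0

cover nerve:
  V12={c,k} V14={f,j} V23={e} V34={d,m}
C dims 4,4; δ0: rk 3, SNF 1^3
Ȟ^0: (4−3)−0=1 ⇒ Z
Ȟ^1: (4−0)−3=1 ⇒ Z
Ȟ^2: (0−0)−0=0 ⇒ 0


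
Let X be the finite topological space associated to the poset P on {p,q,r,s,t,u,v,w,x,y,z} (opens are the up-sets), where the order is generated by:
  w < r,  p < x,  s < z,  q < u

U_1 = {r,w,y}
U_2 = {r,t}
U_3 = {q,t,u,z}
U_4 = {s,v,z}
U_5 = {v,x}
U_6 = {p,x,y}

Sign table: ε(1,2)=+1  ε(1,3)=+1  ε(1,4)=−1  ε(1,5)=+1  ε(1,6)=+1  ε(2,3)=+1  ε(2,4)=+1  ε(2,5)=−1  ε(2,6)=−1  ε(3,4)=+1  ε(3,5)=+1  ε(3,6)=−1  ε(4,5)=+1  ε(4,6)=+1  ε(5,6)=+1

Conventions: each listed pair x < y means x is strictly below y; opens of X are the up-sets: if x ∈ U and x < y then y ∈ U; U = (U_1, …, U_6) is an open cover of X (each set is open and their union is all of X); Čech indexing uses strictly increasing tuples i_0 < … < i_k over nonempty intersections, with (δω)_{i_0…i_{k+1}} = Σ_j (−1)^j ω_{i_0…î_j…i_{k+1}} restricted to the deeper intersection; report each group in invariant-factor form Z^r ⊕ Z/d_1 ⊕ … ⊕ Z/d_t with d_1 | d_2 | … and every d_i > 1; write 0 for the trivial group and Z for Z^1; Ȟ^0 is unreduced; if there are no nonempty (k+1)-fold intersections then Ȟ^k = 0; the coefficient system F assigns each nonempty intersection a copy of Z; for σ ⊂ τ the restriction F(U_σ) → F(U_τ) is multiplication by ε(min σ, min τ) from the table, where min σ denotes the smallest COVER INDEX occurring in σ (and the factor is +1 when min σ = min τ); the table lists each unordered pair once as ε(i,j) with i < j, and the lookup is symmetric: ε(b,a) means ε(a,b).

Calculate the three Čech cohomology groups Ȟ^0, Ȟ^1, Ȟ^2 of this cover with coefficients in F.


intersection data:
  U12={r} U16={y} U23={t} U34={z} U45={v} U56={x}
C dims 6,6; δ0: rk 5, SNF 1^5
Ȟ^0 = (6 − 5) − 0 = 1, so Ȟ^0 ≅ Z
Ȟ^1 = (6 − 0) − 5 = 1, so Ȟ^1 ≅ Z
Ȟ^2 = (0 − 0) − 0 = 0, so Ȟ^2 ≅ 0

Ȟ^0 ≅ Z; Ȟ^1 ≅ Z; Ȟ^2 ≅ 0


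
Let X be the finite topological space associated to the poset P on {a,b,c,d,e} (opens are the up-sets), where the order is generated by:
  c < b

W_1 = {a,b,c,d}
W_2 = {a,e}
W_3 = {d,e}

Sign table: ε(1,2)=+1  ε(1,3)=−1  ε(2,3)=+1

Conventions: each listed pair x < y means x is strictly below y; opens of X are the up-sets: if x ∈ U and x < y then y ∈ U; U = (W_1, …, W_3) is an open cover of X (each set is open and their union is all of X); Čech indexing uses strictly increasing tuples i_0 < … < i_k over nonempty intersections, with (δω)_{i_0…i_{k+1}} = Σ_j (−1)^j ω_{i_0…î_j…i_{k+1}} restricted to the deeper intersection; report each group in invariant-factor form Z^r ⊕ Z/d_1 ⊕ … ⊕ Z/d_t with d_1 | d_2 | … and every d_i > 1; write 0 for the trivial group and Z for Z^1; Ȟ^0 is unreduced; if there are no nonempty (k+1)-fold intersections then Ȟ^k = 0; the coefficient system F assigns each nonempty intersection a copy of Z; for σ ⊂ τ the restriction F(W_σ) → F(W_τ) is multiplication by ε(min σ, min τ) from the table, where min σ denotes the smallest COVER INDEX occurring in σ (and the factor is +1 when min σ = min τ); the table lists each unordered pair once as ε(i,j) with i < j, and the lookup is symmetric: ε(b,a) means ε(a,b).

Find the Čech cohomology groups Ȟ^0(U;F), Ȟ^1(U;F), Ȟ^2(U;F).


cover nerve:
  W12={a} W13={d} W23={e}
C dims 3,3; δ0: rk 3, SNF 1^2·2
Ȟ^0: (3−3)−0=0 ⇒ 0
Ȟ^1: (3−0)−3=0 plus torsion [2] ⇒ Z/2
Ȟ^2: (0−0)−0=0 ⇒ 0

Ȟ^0(U;F) ≅ 0; Ȟ^1(U;F) ≅ Z/2; Ȟ^2(U;F) ≅ 0


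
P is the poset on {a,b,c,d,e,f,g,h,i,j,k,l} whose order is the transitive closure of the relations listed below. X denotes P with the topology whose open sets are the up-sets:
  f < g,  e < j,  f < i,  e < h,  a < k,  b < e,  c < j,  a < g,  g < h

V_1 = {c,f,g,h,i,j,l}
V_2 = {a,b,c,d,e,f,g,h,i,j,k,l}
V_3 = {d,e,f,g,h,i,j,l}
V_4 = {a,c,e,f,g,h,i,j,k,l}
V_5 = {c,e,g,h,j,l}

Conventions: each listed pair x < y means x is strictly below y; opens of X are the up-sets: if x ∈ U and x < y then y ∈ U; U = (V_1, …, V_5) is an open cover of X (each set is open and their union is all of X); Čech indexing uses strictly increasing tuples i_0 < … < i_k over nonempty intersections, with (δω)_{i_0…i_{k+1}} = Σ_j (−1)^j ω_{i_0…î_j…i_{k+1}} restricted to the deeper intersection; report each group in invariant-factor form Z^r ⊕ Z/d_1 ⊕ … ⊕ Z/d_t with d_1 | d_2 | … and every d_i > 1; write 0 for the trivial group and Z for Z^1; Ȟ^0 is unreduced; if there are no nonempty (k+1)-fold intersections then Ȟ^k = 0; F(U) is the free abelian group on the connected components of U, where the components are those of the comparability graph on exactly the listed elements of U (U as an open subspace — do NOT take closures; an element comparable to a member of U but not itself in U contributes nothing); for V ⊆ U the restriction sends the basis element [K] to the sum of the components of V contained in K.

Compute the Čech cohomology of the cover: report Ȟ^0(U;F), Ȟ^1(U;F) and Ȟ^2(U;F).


Ȟ^0(U;F) ≅ Z^3; Ȟ^1(U;F) ≅ 0; Ȟ^2(U;F) ≅ 0

nerve of the cover:
  V12={c,f,g,h,i,j,l} V13={f,g,h,i,j,l} V14={c,f,g,h,i,j,l} V15={c,g,h,j,l} V23={d,e,f,g,h,i,j,l} V24={a,c,e,f,g,h,i,j,k,l} V25={c,e,g,h,j,l} V34={e,f,g,h,i,j,l} V35={e,g,h,j,l} V45={c,e,g,h,j,l}
  V123={f,g,h,i,j,l} V124={c,f,g,h,i,j,l} V125={c,g,h,j,l} V134={f,g,h,i,j,l} V135={g,h,j,l} V145={c,g,h,j,l} V234={e,f,g,h,i,j,l} V235={e,g,h,j,l} V245={c,e,g,h,j,l} V345={e,g,h,j,l}
  V1234={f,g,h,i,j,l} V1235={g,h,j,l} V1245={c,g,h,j,l} V1345={g,h,j,l} V2345={e,g,h,j,l}
  V12345={g,h,j,l}
components per intersection:
  V1: {c,j} {f,g,h,i} {l}
  V2: {a,b,c,e,f,g,h,i,j,k} {d} {l}
  V3: {d} {e,f,g,h,i,j} {l}
  V4: {a,c,e,f,g,h,i,j,k} {l}
  V5: {c,e,g,h,j} {l}
  V12: {c,j} {f,g,h,i} {l}
  V13: {f,g,h,i} {j} {l}
  V14: {c,j} {f,g,h,i} {l}
  V15: {c,j} {g,h} {l}
  V23: {d} {e,f,g,h,i,j} {l}
  V24: {a,c,e,f,g,h,i,j,k} {l}
  V25: {c,e,g,h,j} {l}
  V34: {e,f,g,h,i,j} {l}
  V35: {e,g,h,j} {l}
  V45: {c,e,g,h,j} {l}
  V123: {f,g,h,i} {j} {l}
  V124: {c,j} {f,g,h,i} {l}
  V125: {c,j} {g,h} {l}
  V134: {f,g,h,i} {j} {l}
  V135: {g,h} {j} {l}
  V145: {c,j} {g,h} {l}
  V234: {e,f,g,h,i,j} {l}
  V235: {e,g,h,j} {l}
  V245: {c,e,g,h,j} {l}
  V345: {e,g,h,j} {l}
  V1234: {f,g,h,i} {j} {l}
  V1235: {g,h} {j} {l}
  V1245: {c,j} {g,h} {l}
  V1345: {g,h} {j} {l}
  V2345: {e,g,h,j} {l}
  V12345: {g,h} {j} {l}
C dims 13,25,26,14; δ0: rk 10, SNF 1^10; δ1: rk 15, SNF 1^15; δ2: rk 11, SNF 1^11
Ȟ^0 = (13 − 10) − 0 = 3, so Ȟ^0 ≅ Z^3
Ȟ^1 = (25 − 15) − 10 = 0, so Ȟ^1 ≅ 0
Ȟ^2 = (26 − 11) − 15 = 0, so Ȟ^2 ≅ 0


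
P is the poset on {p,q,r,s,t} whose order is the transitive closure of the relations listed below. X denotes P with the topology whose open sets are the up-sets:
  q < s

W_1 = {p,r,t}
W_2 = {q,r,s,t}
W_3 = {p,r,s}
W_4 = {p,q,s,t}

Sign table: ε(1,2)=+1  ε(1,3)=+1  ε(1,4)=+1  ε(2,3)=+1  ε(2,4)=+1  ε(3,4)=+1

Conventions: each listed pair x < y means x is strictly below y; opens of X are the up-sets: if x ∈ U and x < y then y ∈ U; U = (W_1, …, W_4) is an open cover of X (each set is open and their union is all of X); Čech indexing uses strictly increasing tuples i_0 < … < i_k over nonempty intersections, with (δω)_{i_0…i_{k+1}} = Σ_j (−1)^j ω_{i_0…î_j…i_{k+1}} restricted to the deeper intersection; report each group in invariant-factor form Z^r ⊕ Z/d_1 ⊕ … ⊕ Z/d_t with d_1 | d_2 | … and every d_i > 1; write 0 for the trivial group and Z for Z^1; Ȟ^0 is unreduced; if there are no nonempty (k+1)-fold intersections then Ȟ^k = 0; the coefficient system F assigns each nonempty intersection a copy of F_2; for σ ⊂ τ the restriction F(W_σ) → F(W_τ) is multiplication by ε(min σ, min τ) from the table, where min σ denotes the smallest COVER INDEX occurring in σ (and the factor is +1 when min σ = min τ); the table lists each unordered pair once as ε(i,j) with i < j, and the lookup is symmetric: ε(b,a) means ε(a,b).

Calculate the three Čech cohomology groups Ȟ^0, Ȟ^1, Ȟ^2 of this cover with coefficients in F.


nerve simplices:
  W12={r,t} W13={p,r} W14={p,t} W23={r,s} W24={q,s,t} W34={p,s}
  W123={r} W124={t} W134={p} W234={s}
C dims 4,6,4; δ0: rk_F2 3; δ1: rk_F2 3
degree 0: 4−3−0 = 1 → Ȟ^0 ≅ Z/2
degree 1: 6−3−3 = 0 → Ȟ^1 ≅ 0
degree 2: 4−0−3 = 1 → Ȟ^2 ≅ Z/2

Ȟ^0 = Z/2,  Ȟ^1 = 0,  Ȟ^2 = Z/2


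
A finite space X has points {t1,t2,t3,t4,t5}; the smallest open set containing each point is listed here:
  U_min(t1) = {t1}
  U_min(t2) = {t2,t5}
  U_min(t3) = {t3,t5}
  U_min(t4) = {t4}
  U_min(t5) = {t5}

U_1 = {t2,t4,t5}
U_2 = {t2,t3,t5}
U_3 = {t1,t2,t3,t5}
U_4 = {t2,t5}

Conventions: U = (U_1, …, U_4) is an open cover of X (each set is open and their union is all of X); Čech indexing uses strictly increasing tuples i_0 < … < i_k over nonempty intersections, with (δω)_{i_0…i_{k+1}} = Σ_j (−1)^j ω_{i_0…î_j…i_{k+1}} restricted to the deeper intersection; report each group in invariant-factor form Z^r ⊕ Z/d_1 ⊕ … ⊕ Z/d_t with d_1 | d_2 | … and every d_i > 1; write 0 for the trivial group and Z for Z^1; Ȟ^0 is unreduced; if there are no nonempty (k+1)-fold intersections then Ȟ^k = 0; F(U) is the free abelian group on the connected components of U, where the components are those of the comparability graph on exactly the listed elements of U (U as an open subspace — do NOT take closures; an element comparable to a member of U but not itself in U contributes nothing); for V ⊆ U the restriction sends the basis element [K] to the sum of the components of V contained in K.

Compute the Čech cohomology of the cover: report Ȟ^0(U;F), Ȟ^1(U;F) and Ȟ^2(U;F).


Ȟ^0 = Z^3; Ȟ^1 = 0; Ȟ^2 = 0

nonempty overlaps:
  U12={t2,t5} U13={t2,t5} U14={t2,t5} U23={t2,t3,t5} U24={t2,t5} U34={t2,t5}
  U123={t2,t5} U124={t2,t5} U134={t2,t5} U234={t2,t5}
  U1234={t2,t5}
components per intersection:
  U1: {t2,t5} {t4}
  U2: {t2,t3,t5}
  U3: {t1} {t2,t3,t5}
  U4: {t2,t5}
  U12: {t2,t5}
  U13: {t2,t5}
  U14: {t2,t5}
  U23: {t2,t3,t5}
  U24: {t2,t5}
  U34: {t2,t5}
  U123: {t2,t5}
  U124: {t2,t5}
  U134: {t2,t5}
  U234: {t2,t5}
  U1234: {t2,t5}
C dims 6,6,4,1; δ0: rk 3, SNF 1^3; δ1: rk 3, SNF 1^3; δ2: rk 1, SNF 1^1
degree 0: 6−3−0 = 3 → Ȟ^0 ≅ Z^3
degree 1: 6−3−3 = 0 → Ȟ^1 ≅ 0
degree 2: 4−1−3 = 0 → Ȟ^2 ≅ 0


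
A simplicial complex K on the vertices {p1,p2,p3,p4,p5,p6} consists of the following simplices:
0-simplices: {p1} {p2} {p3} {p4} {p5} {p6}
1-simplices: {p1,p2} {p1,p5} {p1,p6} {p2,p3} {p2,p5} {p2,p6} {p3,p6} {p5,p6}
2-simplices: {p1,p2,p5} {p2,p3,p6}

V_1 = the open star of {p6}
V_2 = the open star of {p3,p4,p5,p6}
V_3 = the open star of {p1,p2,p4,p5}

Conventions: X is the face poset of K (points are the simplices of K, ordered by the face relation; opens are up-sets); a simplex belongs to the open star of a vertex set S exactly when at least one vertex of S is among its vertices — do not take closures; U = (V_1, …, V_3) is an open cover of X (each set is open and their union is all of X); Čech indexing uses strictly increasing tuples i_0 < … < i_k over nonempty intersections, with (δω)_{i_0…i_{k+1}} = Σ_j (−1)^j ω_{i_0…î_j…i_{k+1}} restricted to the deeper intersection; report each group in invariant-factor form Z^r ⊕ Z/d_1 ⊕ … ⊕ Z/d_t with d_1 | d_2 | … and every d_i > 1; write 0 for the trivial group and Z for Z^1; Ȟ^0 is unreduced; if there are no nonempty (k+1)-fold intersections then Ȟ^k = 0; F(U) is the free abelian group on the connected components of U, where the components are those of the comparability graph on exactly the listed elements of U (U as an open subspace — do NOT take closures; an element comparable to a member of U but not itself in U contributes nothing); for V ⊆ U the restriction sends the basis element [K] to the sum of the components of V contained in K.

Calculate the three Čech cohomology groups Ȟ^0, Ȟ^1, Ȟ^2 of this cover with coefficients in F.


nerve simplices:
  V1={{p6},{p1,p6},{p2,p6},{p3,p6},{p5,p6},{p2,p3,p6}} V2={{p3},{p4},{p5},{p6},{p1,p5},{p1,p6},{p2,p3},{p2,p5},{p2,p6},{p3,p6},{p5,p6},{p1,p2,p5},{p2,p3,p6}} V3={{p1},{p2},{p4},{p5},{p1,p2},{p1,p5},{p1,p6},{p2,p3},{p2,p5},{p2,p6},{p5,p6},{p1,p2,p5},{p2,p3,p6}}
  V12={{p6},{p1,p6},{p2,p6},{p3,p6},{p5,p6},{p2,p3,p6}} V13={{p1,p6},{p2,p6},{p5,p6},{p2,p3,p6}} V23={{p4},{p5},{p1,p5},{p1,p6},{p2,p3},{p2,p5},{p2,p6},{p5,p6},{p1,p2,p5},{p2,p3,p6}}
  V123={{p1,p6},{p2,p6},{p5,p6},{p2,p3,p6}}
components per intersection:
  V1: {{p6},{p1,p6},{p2,p6},{p3,p6},{p5,p6},{p2,p3,p6}}
  V2: {{p3},{p5},{p6},{p1,p5},{p1,p6},{p2,p3},{p2,p5},{p2,p6},{p3,p6},{p5,p6},{p1,p2,p5},{p2,p3,p6}} {{p4}}
  V3: {{p1},{p2},{p5},{p1,p2},{p1,p5},{p1,p6},{p2,p3},{p2,p5},{p2,p6},{p5,p6},{p1,p2,p5},{p2,p3,p6}} {{p4}}
  V12: {{p6},{p1,p6},{p2,p6},{p3,p6},{p5,p6},{p2,p3,p6}}
  V13: {{p1,p6}} {{p2,p6},{p2,p3,p6}} {{p5,p6}}
  V23: {{p4}} {{p5},{p1,p5},{p2,p5},{p5,p6},{p1,p2,p5}} {{p1,p6}} {{p2,p3},{p2,p6},{p2,p3,p6}}
  V123: {{p1,p6}} {{p2,p6},{p2,p3,p6}} {{p5,p6}}
C dims 5,8,3; δ0: rk 3, SNF 1^3; δ1: rk 3, SNF 1^3
degree 0: 5−3−0 = 2 → Ȟ^0 ≅ Z^2
degree 1: 8−3−3 = 2 → Ȟ^1 ≅ Z^2
degree 2: 3−0−3 = 0 → Ȟ^2 ≅ 0

Ȟ^0 ≅ Z^2; Ȟ^1 ≅ Z^2; Ȟ^2 ≅ 0


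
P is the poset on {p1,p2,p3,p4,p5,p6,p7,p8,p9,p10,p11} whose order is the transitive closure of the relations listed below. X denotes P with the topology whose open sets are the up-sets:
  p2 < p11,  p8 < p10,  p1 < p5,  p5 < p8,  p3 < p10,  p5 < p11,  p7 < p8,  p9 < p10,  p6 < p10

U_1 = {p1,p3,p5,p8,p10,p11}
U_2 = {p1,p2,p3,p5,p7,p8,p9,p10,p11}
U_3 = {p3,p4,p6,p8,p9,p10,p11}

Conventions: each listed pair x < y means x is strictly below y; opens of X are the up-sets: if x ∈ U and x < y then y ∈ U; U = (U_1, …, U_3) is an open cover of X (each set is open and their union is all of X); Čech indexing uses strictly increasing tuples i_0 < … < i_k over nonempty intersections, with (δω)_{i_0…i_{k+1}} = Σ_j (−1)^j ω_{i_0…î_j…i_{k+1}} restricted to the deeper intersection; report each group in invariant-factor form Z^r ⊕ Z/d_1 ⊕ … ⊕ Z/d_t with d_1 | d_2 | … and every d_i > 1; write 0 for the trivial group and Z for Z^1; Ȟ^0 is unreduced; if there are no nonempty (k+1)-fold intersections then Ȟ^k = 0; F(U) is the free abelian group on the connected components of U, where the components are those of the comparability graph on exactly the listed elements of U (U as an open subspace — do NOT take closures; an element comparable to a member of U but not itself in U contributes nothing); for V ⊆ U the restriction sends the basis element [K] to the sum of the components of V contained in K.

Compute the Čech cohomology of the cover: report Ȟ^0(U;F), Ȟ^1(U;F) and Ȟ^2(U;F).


nerve of the cover:
  U12={p1,p3,p5,p8,p10,p11} U13={p3,p8,p10,p11} U23={p3,p8,p9,p10,p11}
  U123={p3,p8,p10,p11}
components per intersection:
  U1: {p1,p3,p5,p8,p10,p11}
  U2: {p1,p2,p3,p5,p7,p8,p9,p10,p11}
  U3: {p3,p6,p8,p9,p10} {p4} {p11}
  U12: {p1,p3,p5,p8,p10,p11}
  U13: {p3,p8,p10} {p11}
  U23: {p3,p8,p9,p10} {p11}
  U123: {p3,p8,p10} {p11}
C dims 5,5,2; δ0: rk 3, SNF 1^3; δ1: rk 2, SNF 1^2
Ȟ^0 = (5 − 3) − 0 = 2, so Ȟ^0 ≅ Z^2
Ȟ^1 = (5 − 2) − 3 = 0, so Ȟ^1 ≅ 0
Ȟ^2 = (2 − 0) − 2 = 0, so Ȟ^2 ≅ 0

Ȟ^0 = Z^2, Ȟ^1 = 0, Ȟ^2 = 0


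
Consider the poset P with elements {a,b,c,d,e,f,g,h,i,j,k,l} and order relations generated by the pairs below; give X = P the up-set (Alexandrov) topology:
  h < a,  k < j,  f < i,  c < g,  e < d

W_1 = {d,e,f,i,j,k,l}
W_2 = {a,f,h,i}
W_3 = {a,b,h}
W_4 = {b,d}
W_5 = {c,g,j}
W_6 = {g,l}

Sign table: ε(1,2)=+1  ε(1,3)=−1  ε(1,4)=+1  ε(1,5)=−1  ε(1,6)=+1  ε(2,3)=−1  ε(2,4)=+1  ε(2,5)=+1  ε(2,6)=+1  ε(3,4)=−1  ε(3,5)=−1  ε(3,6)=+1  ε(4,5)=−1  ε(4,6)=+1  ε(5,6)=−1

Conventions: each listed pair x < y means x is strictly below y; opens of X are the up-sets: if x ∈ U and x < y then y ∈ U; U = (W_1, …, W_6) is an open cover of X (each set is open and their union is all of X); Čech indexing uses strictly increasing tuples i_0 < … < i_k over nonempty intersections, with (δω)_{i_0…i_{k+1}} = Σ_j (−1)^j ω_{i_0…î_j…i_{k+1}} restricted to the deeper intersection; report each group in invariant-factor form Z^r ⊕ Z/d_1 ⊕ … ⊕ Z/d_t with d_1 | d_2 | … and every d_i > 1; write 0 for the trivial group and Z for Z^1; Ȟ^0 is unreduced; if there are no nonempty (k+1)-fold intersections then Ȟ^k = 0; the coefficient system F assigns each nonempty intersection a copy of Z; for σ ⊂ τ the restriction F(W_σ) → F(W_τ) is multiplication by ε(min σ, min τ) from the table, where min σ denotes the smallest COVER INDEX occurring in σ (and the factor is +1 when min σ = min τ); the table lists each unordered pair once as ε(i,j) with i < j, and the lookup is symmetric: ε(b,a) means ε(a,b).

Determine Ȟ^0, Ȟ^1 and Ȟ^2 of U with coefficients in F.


nerve of the cover:
  W12={f,i} W14={d} W15={j} W16={l} W23={a,h} W34={b} W56={g}
C dims 6,7; δ0: rk 5, SNF 1^5
Ȟ^0 = (6 − 5) − 0 = 1, so Ȟ^0 ≅ Z
Ȟ^1 = (7 − 0) − 5 = 2, so Ȟ^1 ≅ Z^2
Ȟ^2 = (0 − 0) − 0 = 0, so Ȟ^2 ≅ 0

Ȟ^0(U;F) ≅ Z, Ȟ^1(U;F) ≅ Z^2 and Ȟ^2(U;F) ≅ 0


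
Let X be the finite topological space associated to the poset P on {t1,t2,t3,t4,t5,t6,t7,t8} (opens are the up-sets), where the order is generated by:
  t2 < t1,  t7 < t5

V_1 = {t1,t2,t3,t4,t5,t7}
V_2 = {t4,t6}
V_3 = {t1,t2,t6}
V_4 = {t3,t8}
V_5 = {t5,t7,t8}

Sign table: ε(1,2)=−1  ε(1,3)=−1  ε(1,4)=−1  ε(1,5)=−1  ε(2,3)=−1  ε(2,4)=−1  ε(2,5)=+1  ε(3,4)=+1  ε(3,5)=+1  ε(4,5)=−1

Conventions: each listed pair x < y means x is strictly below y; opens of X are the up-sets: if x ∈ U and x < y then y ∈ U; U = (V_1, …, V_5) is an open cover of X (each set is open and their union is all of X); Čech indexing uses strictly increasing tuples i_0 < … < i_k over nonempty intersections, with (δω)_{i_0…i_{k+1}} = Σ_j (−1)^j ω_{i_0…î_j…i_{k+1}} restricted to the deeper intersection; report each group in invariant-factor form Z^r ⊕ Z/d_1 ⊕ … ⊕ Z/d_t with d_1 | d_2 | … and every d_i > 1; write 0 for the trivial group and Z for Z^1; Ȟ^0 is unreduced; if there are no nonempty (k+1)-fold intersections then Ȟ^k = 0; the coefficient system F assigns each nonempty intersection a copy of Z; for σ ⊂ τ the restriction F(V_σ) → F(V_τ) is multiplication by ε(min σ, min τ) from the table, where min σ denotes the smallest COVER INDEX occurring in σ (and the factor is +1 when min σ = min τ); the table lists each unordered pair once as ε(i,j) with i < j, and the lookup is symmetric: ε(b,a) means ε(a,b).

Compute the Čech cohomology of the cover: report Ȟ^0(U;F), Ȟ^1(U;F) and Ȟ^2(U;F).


nonempty overlaps:
  V12={t4} V13={t1,t2} V14={t3} V15={t5,t7} V23={t6} V45={t8}
C dims 5,6; δ0: rk 5, SNF 1^4·2
degree 0: 5−5−0 = 0 → Ȟ^0 ≅ 0
degree 1: 6−0−5 = 1 plus torsion [2] → Ȟ^1 ≅ Z ⊕ Z/2
degree 2: 0−0−0 = 0 → Ȟ^2 ≅ 0

Ȟ^0(U;F) ≅ 0; Ȟ^1(U;F) ≅ Z ⊕ Z/2; Ȟ^2(U;F) ≅ 0


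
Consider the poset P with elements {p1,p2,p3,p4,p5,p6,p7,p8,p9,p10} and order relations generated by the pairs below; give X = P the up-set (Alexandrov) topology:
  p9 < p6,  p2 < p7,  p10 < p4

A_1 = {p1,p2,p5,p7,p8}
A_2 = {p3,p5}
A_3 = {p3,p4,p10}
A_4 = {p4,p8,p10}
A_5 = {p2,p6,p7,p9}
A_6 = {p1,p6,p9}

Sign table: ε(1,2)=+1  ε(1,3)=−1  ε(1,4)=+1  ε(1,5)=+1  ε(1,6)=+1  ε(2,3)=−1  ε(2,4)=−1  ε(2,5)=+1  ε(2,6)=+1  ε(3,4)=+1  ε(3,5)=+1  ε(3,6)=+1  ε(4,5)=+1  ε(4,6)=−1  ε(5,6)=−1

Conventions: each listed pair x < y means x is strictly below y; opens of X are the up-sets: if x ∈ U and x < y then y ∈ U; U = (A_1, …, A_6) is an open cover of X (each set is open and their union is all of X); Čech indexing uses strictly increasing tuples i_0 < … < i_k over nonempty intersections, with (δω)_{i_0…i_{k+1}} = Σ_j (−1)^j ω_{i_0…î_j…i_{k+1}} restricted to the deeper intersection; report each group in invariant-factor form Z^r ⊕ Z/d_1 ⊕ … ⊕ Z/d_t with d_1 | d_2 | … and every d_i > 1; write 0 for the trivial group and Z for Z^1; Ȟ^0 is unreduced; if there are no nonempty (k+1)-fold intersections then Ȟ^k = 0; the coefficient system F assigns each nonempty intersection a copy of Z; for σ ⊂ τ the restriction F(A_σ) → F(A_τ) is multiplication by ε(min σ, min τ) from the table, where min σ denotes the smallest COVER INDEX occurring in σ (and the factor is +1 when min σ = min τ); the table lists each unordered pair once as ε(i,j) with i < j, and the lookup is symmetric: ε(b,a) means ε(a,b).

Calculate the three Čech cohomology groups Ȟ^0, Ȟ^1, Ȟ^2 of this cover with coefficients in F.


intersection data:
  A12={p5} A14={p8} A15={p2,p7} A16={p1} A23={p3} A34={p4,p10} A56={p6,p9}
C dims 6,7; δ0: rk 6, SNF 1^5·2
Ȟ^0 = (6 − 6) − 0 = 0, so Ȟ^0 ≅ 0
Ȟ^1 = (7 − 0) − 6 = 1 plus torsion [2], so Ȟ^1 ≅ Z ⊕ Z/2
Ȟ^2 = (0 − 0) − 0 = 0, so Ȟ^2 ≅ 0

Ȟ^0 ≅ 0; Ȟ^1 ≅ Z ⊕ Z/2; Ȟ^2 ≅ 0


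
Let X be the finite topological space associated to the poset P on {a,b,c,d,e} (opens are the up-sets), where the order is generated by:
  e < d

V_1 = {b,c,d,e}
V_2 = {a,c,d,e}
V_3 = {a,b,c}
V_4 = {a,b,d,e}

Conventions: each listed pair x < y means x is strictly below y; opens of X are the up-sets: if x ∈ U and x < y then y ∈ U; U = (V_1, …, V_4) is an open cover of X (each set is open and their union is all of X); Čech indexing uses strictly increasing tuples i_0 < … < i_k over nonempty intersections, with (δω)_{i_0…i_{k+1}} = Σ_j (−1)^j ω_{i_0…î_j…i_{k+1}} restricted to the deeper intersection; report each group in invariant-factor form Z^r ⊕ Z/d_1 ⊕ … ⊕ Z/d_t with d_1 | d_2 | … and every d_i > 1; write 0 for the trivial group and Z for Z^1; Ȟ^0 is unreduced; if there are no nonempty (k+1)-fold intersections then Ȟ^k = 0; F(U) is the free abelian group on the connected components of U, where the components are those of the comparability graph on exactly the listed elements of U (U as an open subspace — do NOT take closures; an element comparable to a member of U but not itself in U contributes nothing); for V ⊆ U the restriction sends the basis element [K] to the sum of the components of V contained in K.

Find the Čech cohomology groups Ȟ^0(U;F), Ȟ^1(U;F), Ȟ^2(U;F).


nerve simplices:
  V12={c,d,e} V13={b,c} V14={b,d,e} V23={a,c} V24={a,d,e} V34={a,b}
  V123={c} V124={d,e} V134={b} V234={a}
components per intersection:
  V1: {b} {c} {d,e}
  V2: {a} {c} {d,e}
  V3: {a} {b} {c}
  V4: {a} {b} {d,e}
  V12: {c} {d,e}
  V13: {b} {c}
  V14: {b} {d,e}
  V23: {a} {c}
  V24: {a} {d,e}
  V34: {a} {b}
  V123: {c}
  V124: {d,e}
  V134: {b}
  V234: {a}
C dims 12,12,4; δ0: rk 8, SNF 1^8; δ1: rk 4, SNF 1^4
degree 0: 12−8−0 = 4 → Ȟ^0 ≅ Z^4
degree 1: 12−4−8 = 0 → Ȟ^1 ≅ 0
degree 2: 4−0−4 = 0 → Ȟ^2 ≅ 0

Ȟ^0 = Z^4,  Ȟ^1 = 0,  Ȟ^2 = 0
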